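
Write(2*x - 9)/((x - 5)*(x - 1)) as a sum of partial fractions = 7/(4*(x - 1)) + 1/(4*(x - 5))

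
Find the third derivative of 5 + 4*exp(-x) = -4*exp(-x)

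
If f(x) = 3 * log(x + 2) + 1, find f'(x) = 3/(x + 2)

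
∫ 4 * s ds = 2*s^2 + C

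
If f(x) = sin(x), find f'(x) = cos(x)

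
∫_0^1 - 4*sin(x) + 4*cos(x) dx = -4 + 4*cos(1) + 4*sin(1)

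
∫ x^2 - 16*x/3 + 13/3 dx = x^3/3 - 8*x^2/3 + 13*x/3 + C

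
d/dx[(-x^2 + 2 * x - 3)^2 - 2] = 4*x^3 - 12*x^2 + 20*x - 12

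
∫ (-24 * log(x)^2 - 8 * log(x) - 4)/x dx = -4*(2*log(x)^2 + log(x) + 1)*log(x) + C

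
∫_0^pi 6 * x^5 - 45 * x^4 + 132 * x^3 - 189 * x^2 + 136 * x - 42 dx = -6*pi - 8 - (-pi^2 - 2 + 3*pi)^3 + 2*pi^2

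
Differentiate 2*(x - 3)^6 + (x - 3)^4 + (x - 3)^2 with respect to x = 12*x^5 - 180*x^4 + 1084*x^3 - 3276*x^2 + 4970*x - 3030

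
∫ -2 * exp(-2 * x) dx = exp(-2*x) + C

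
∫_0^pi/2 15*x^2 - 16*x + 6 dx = -4 + (2 + 5*pi/2)*((-1 + pi/2)^2 + 1)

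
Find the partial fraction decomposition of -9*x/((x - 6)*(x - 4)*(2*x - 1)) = -18/(77*(2*x - 1)) + 18/(7*(x - 4)) - 27/(11*(x - 6))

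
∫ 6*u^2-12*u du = 2*u^3 - 6*u^2 + C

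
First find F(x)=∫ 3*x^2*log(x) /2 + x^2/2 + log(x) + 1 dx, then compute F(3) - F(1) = 33*log(3)/2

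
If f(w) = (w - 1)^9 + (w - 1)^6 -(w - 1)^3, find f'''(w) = 504*w^6 - 3024*w^5 + 7560*w^4 - 9960*w^3 + 7200*w^2 - 2664*w + 378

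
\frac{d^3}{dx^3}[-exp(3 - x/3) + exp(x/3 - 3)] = (exp(2*x/3 - 6) + 1)*exp(3 - x/3)/27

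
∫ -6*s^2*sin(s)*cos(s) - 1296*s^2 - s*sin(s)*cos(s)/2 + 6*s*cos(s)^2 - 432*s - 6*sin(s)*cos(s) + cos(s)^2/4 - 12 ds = -12*s - 16*(3*s + 1)^3 + 24*(3*s + 1)^2 + (3*s^2 + s/4 + 3)*cos(s)^2 + C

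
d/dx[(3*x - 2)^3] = 81*x^2 - 108*x + 36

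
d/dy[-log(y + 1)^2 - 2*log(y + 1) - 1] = (-2*log(y + 1) - 2)/(y + 1)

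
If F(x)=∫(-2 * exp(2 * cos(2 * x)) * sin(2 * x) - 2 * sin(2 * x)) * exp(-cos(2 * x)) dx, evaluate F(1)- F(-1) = 0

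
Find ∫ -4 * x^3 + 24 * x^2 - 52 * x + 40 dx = -x^4 + 8*x^3 - 26*x^2 + 40*x + C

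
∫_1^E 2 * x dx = -1 + exp(2)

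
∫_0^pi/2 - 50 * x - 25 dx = -(3 + 5*pi/2)^2 + 5*pi/2 + 9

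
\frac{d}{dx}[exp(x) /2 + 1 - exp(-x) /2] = (exp(2*x) + 1)*exp(-x)/2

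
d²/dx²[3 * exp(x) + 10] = 3*exp(x)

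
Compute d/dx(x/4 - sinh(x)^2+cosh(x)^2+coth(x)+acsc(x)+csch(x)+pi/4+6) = -(-x^2*sqrt(1 - 1/x^2) + 4*x^2*sqrt(1 - 1/x^2)*cosh(x)/sinh(x)^2 + 4*x^2*sqrt(1 - 1/x^2)/sinh(x)^2 + 4)/(4*x^2*sqrt(1 - 1/x^2))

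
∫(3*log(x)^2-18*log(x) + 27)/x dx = (log(x) - 3)^3 + C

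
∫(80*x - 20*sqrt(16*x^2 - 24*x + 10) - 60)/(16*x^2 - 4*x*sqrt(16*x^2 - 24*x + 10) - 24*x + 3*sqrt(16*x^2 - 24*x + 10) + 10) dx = 5*log(-4*x + sqrt((4*x - 3)^2 + 1) + 3) + C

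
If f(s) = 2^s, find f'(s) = 2^s*log(2)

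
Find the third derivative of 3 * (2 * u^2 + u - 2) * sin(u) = -6*u^2*cos(u) - 36*u*sin(u) - 3*u*cos(u) - 9*sin(u) + 42*cos(u)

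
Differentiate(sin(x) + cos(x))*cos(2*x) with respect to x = -6*sqrt(2)*sin(x)^2*cos(x + pi/4) - 5*sin(x) + cos(x)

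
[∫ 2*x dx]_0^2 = 4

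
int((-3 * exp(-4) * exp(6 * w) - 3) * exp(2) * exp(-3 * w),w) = -2*sinh(3*w - 2) + C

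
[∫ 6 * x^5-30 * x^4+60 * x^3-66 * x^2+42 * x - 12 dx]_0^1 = -3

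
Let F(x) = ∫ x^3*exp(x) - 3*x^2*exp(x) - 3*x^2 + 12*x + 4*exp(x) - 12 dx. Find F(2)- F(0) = 0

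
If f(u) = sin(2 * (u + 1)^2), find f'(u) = 4*(u + 1)*cos(2*u^2 + 4*u + 2)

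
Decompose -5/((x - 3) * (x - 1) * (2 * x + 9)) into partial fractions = -4/(33*(2*x + 9)) + 5/(22*(x - 1)) - 1/(6*(x - 3))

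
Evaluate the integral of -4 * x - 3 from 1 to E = -2*exp(2) - 3*E + 5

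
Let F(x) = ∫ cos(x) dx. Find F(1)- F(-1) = 2*sin(1)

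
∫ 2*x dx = x^2 + C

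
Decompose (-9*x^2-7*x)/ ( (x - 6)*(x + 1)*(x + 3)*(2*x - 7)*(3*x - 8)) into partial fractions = -3348/(4675*(3*x - 8)) + 2156/(2925*(2*x - 7)) - 10/(663*(x + 3)) + 1/(693*(x + 1)) - 61/(525*(x - 6))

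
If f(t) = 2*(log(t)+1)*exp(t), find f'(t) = (2*t*exp(t)*log(t) + 2*t*exp(t) + 2*exp(t))/t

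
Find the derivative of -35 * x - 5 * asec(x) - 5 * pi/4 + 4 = (-35*x^2*sqrt(1 - 1/x^2) - 5)/(x^2*sqrt(1 - 1/x^2))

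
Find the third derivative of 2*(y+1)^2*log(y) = (4*y^2 - 4*y + 4)/y^3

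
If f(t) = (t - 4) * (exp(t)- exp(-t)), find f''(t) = (t*exp(2*t) - t - 2*exp(2*t) + 6)*exp(-t)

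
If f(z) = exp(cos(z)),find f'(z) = -exp(cos(z))*sin(z)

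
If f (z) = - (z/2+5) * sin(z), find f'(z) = -z*cos(z)/2 - sin(z)/2 - 5*cos(z)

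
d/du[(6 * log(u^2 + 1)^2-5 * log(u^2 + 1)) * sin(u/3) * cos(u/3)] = (6*u^2*log(u^2 + 1)^2*cos(2*u/3) - 5*u^2*log(u^2 + 1)*cos(2*u/3) + 36*u*log(u^2 + 1)*sin(2*u/3) - 15*u*sin(2*u/3) + 6*log(u^2 + 1)^2*cos(2*u/3) - 5*log(u^2 + 1)*cos(2*u/3))/(3*u^2 + 3)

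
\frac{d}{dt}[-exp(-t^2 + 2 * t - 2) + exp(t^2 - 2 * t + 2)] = (2*t*exp(2*t^2 - 4*t + 4) + 2*t - 2*exp(2*t^2 - 4*t + 4) - 2)*exp(-t^2 + 2*t - 2)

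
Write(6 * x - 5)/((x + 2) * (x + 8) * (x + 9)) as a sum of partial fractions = -59/(7*(x + 9)) + 53/(6*(x + 8)) - 17/(42*(x + 2))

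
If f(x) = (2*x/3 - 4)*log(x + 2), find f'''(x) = (-2*x - 36)/(3*x^3 + 18*x^2 + 36*x + 24)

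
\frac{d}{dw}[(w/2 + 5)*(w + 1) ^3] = 2*w^3 + 39*w^2/2 + 33*w + 31/2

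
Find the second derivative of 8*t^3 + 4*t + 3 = 48*t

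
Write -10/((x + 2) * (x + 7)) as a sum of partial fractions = 2/(x + 7) - 2/(x + 2)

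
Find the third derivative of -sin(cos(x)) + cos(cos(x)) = -sqrt(2)*(sin(x)^2*sin(cos(x) + pi/4) + sin(cos(x) + pi/4) + 3*cos(x)*cos(cos(x) + pi/4))*sin(x)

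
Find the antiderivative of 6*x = 3*x^2 + C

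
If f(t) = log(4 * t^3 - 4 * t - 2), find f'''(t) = (48*t^6 + 48*t^4 + 168*t^3 + 48*t^2 - 24*t - 4)/(8*t^9 - 24*t^7 - 12*t^6 + 24*t^5 + 24*t^4 - 2*t^3 - 12*t^2 - 6*t - 1)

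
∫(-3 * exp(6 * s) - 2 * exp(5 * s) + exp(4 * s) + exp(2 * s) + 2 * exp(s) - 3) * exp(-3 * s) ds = 2*sinh(s) - 2*sinh(3*s) - 2*cosh(2*s) + C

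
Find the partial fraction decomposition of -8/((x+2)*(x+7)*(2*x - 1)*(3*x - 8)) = -108/(2639*(3*x - 8)) + 64/(975*(2*x - 1)) + 8/(2175*(x + 7)) - 4/(175*(x + 2))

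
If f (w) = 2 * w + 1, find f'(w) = 2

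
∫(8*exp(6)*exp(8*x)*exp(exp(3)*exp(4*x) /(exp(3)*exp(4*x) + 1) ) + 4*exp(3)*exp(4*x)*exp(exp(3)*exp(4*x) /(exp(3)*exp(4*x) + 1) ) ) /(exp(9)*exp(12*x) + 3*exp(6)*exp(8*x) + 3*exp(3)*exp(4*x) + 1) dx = exp(((4*x + 3)*(exp(4*x + 3) + 1) + exp(4*x + 3))/(exp(4*x + 3) + 1))/(exp(4*x + 3) + 1) + C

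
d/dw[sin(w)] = cos(w)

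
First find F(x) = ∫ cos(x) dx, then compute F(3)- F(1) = -sin(1) + sin(3)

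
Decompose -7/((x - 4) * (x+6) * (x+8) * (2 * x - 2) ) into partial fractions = 7/(432*(x + 8)) - 1/(40*(x + 6)) + 1/(54*(x - 1)) - 7/(720*(x - 4))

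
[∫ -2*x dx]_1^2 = -3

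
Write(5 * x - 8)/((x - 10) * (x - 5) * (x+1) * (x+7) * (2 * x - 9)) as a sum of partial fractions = 232/(2783*(2*x - 9)) - 43/(28152*(x + 7)) + 13/(4356*(x + 1)) - 17/(360*(x - 5)) + 42/(10285*(x - 10))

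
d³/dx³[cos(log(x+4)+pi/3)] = (-sin(log(x + 4) + pi/3) + 3*cos(log(x + 4) + pi/3))/(x^3 + 12*x^2 + 48*x + 64)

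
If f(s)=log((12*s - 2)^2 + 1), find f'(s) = (288*s - 48)/(144*s^2 - 48*s + 5)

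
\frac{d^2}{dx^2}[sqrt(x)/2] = -1/(8*x^(3/2))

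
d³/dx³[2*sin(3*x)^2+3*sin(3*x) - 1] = -216*sin(6*x) - 81*cos(3*x)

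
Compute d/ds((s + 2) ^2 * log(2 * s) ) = (2*s^2*log(s) + s^2 + 2*s^2*log(2) + 4*s*log(s) + 4*s*log(2) + 4*s + 4)/s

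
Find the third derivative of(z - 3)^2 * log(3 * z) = (2*z^2 + 6*z + 18)/z^3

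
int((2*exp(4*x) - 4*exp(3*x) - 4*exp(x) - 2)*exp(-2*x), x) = (-exp(2*x) + 2*exp(x) + 1)^2*exp(-2*x) + C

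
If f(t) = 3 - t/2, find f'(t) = -1/2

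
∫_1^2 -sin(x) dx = -cos(1) + cos(2)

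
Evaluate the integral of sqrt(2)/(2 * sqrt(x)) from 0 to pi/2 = sqrt(pi)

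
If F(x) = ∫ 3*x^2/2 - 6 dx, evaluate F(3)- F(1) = 1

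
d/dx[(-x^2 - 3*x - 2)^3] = -6*x^5 - 45*x^4 - 132*x^3 - 189*x^2 - 132*x - 36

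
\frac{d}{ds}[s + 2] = 1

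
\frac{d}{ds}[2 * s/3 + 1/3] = 2/3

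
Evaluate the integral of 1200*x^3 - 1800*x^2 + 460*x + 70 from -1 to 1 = -1060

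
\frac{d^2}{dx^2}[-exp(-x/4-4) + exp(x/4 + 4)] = (exp(x/2 + 8) - 1)*exp(-x/4 - 4)/16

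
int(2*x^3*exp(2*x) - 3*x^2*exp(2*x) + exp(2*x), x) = (x - 1)^3*exp(2*x) + C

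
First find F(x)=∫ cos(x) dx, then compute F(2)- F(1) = -sin(1) + sin(2)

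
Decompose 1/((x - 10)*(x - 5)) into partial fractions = -1/(5*(x - 5)) + 1/(5*(x - 10))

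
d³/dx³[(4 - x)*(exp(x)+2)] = -x*exp(x) + exp(x)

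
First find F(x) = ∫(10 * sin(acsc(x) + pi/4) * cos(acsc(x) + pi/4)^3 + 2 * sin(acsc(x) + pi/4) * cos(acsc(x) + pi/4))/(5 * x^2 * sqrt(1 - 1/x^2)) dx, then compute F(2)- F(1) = -9/40 + (-sqrt(2)/4 + sqrt(6)/4)^4/2 + (-sqrt(2)/4 + sqrt(6)/4)^2/5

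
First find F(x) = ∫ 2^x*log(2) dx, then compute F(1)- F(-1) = 3/2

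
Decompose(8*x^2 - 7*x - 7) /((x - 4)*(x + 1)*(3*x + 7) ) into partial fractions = 119/(19*(3*x + 7)) - 2/(5*(x + 1)) + 93/(95*(x - 4))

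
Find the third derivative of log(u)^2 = (4*log(u) - 6)/u^3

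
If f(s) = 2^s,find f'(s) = 2^s*log(2)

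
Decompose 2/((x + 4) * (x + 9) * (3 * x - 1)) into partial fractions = 9/(182*(3*x - 1)) + 1/(70*(x + 9)) - 2/(65*(x + 4))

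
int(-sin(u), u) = cos(u) + C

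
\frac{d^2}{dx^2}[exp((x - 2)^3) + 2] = 9*x^4*exp(x^3 - 6*x^2 + 12*x - 8) - 72*x^3*exp(x^3 - 6*x^2 + 12*x - 8) + 216*x^2*exp(x^3 - 6*x^2 + 12*x - 8) - 282*x*exp(x^3 - 6*x^2 + 12*x - 8) + 132*exp(x^3 - 6*x^2 + 12*x - 8)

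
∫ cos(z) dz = sin(z) + C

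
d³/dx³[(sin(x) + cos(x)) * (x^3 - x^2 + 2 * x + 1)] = x^3*sin(x) - x^3*cos(x) - 10*x^2*sin(x) - 8*x^2*cos(x) - 10*x*sin(x) + 22*x*cos(x) + 7*sin(x) - 7*cos(x)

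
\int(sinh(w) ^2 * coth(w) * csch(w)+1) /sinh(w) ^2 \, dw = -coth(w) - csch(w) + C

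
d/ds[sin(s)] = cos(s)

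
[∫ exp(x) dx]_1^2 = -E + exp(2)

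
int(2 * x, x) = x^2 + C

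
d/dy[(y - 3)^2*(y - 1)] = 3*y^2 - 14*y + 15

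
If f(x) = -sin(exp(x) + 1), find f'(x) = -exp(x)*cos(exp(x) + 1)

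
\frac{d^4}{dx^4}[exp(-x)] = exp(-x)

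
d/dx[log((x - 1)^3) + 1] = 3/(x - 1)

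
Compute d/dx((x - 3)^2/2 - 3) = x - 3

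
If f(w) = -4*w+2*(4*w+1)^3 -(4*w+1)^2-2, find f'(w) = 384*w^2 + 160*w + 12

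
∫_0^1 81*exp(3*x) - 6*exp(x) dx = -21 - 6*E + 27*exp(3)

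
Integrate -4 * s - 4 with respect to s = -2*s^2 - 4*s + C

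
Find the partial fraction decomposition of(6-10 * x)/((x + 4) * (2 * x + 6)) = -23/(x + 4) + 18/(x + 3)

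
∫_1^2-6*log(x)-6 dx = -12*log(2)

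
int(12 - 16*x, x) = -8*x^2 + 12*x + C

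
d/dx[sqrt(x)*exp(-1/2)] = exp(-1/2)/(2*sqrt(x))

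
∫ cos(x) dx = sin(x) + C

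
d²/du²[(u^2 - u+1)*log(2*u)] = (2*u^2*log(u) + 2*u^2*log(2) + 3*u^2 - u - 1)/u^2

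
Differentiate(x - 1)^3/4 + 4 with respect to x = 3*x^2/4 - 3*x/2 + 3/4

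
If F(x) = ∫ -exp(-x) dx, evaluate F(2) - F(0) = -1 + exp(-2)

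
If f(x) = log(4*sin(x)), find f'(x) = 1/tan(x)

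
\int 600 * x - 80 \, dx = 300*x^2 - 80*x + C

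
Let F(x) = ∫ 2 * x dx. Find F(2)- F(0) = 4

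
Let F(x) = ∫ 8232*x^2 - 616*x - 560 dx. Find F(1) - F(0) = 1876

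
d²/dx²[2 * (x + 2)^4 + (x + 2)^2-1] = 24*x^2 + 96*x + 98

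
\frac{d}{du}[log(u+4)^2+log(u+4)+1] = (2*log(u + 4) + 1)/(u + 4)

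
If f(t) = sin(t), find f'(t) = cos(t)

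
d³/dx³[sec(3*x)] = 27*(-1 + 6/cos(3*x)^2)*sin(3*x)/cos(3*x)^2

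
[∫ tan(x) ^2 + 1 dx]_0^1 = tan(1)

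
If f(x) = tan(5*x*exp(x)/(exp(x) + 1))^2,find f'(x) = 10*(x + exp(x) + 1)*exp(x)*sin(5*x*exp(x)/(exp(x) + 1))/((exp(2*x) + 2*exp(x) + 1)*cos(5*x*exp(x)/(exp(x) + 1))^3)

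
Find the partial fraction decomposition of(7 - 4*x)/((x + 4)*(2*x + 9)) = -50/(2*x + 9) + 23/(x + 4)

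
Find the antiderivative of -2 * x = -x^2 + C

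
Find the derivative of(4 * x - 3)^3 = 192*x^2 - 288*x + 108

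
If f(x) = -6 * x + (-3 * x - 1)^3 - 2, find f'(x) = -81*x^2 - 54*x - 15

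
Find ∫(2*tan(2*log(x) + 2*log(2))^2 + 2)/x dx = tan(2*log(2*x)) + C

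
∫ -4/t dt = -4*log(t) + C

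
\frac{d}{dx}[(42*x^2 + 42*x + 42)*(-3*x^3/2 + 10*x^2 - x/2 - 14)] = -315*x^4 + 1428*x^3 + 1008*x^2 - 378*x - 609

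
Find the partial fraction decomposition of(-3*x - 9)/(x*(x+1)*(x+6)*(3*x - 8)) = -459/(2288*(3*x - 8)) - 3/(260*(x + 6)) - 6/(55*(x + 1)) + 3/(16*x)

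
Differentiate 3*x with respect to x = 3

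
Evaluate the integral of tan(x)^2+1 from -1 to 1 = 2*tan(1)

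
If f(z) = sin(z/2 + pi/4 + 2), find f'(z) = cos(z/2 + pi/4 + 2)/2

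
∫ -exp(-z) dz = exp(-z) + C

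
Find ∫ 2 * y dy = y^2 + C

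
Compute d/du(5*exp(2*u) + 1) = 10*exp(2*u)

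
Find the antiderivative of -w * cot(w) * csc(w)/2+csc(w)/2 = w*csc(w)/2 + C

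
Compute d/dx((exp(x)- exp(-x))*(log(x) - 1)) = (x*exp(2*x)*log(x) - x*exp(2*x) + x*log(x) - x + exp(2*x) - 1)*exp(-x)/x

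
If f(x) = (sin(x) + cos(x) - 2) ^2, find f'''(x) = -8*cos(2*x) + 4*sqrt(2)*cos(x + pi/4)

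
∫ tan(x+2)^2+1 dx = tan(x + 2) + C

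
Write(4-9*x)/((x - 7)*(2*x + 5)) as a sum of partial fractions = -53/(19*(2*x + 5)) - 59/(19*(x - 7))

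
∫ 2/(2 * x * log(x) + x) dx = log(2*log(x) + 1) + C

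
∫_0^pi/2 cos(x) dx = 1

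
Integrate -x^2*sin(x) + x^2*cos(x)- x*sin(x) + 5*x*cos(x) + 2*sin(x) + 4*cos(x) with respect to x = sqrt(2)*(x^2 + 3*x + 1)*sin(x + pi/4) + C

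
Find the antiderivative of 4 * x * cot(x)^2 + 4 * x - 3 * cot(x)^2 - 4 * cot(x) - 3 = (3 - 4*x)*cot(x) + C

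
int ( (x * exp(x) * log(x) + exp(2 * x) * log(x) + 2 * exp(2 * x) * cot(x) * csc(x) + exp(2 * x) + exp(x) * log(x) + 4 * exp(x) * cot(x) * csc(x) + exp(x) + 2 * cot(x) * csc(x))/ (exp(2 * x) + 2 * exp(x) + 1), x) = (x*exp(x)*log(x) - 2*(exp(x) + 1)*(csc(x) + 1))/(exp(x) + 1) + C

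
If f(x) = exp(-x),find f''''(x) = exp(-x)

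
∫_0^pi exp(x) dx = -1 + exp(pi)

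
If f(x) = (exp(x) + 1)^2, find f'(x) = 2*exp(2*x) + 2*exp(x)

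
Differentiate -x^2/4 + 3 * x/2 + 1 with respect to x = 3/2 - x/2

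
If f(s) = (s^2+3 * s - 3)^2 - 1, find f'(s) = 4*s^3 + 18*s^2 + 6*s - 18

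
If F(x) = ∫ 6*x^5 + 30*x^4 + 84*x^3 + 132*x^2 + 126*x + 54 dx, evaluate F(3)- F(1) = 5616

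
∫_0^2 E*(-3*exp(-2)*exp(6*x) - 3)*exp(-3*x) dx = -exp(5) - E + exp(-5) + exp(-1)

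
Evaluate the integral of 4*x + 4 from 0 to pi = -2 + 2*(1 + pi)^2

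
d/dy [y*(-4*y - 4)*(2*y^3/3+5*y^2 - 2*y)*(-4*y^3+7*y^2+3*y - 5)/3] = 256*y^7/9 + 168*y^6 - 712*y^5/3 - 2560*y^4/9 + 1600*y^3/9 + 84*y^2 - 80*y/3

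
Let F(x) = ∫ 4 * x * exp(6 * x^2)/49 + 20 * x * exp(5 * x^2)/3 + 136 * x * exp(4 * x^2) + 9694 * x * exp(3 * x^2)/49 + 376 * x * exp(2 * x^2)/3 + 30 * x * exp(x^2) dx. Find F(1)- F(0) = -4899/49 + exp(3)/49 + E + exp(2) + (exp(3)/7 + 3 + 7*E + 7*exp(2))^2/3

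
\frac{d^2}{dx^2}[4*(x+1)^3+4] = 24*x + 24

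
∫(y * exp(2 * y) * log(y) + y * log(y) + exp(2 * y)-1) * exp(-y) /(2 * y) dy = log(y)*sinh(y) + C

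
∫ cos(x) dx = sin(x) + C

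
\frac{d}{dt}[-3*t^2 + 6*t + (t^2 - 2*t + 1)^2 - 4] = 4*t^3 - 12*t^2 + 6*t + 2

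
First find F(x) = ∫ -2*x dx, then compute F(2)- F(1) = -3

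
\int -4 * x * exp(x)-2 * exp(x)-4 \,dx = -2*(2*x - 1)*(exp(x) + 1) + C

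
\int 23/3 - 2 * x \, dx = -x^2 + 23*x/3 + C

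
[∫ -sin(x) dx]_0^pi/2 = -1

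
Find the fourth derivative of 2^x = 2^x*log(2)^4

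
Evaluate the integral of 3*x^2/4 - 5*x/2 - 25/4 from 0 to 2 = -31/2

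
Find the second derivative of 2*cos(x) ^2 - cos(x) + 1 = cos(x) - 4*cos(2*x)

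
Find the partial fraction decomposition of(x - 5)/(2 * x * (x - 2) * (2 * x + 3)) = -13/(21*(2*x + 3)) - 3/(28*(x - 2)) + 5/(12*x)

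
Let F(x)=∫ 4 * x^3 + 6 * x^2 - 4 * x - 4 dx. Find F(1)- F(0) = -3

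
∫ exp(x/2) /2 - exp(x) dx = exp(x/2) - exp(x) + C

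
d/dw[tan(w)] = cos(w)^(-2)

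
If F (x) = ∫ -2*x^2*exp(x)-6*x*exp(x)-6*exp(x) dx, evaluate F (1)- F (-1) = -8*E + 4*exp(-1)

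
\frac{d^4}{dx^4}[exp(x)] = exp(x)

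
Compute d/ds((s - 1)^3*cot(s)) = (s - 1)^2*(-s/sin(s)^2 + 3/tan(s) + sin(s)^(-2))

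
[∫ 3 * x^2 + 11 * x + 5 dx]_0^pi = 4 + (pi/2 + 2)*(-2 + 3*pi + 2*pi^2)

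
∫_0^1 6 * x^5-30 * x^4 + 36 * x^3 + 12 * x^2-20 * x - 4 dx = -6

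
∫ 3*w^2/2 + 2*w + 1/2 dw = w^3/2 + w^2 + w/2 + C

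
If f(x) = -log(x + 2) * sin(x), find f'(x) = -(x*log(x + 2)*cos(x) + 2*log(x + 2)*cos(x) + sin(x))/(x + 2)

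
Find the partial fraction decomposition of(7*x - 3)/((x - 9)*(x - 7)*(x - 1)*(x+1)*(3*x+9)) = -1/(120*(x + 3)) + 1/(96*(x + 1)) + 1/(288*(x - 1)) - 23/(1440*(x - 7)) + 1/(96*(x - 9))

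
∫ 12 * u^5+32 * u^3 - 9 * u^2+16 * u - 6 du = 2*u^6 + 8*u^4 - 3*u^3 + 8*u^2 - 6*u + C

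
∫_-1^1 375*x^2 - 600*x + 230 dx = 710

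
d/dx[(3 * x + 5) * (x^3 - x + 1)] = 12*x^3 + 15*x^2 - 6*x - 2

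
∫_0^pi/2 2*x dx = pi^2/4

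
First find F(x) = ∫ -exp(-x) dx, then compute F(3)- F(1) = -exp(-1) + exp(-3)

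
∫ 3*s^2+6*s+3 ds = s^3 + 3*s^2 + 3*s + C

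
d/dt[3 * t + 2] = 3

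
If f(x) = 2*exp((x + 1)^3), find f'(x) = 6*x^2*exp(x^3 + 3*x^2 + 3*x + 1) + 12*x*exp(x^3 + 3*x^2 + 3*x + 1) + 6*exp(x^3 + 3*x^2 + 3*x + 1)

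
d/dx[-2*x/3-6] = -2/3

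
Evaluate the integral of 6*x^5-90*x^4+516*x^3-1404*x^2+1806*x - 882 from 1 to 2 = -9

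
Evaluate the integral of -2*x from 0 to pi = -pi^2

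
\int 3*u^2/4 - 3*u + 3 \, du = u^3/4 - 3*u^2/2 + 3*u + C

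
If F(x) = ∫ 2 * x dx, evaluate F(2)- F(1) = 3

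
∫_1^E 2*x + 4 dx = -9 + (-E - 2)^2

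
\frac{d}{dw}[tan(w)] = cos(w)^(-2)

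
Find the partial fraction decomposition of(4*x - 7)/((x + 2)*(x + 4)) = 23/(2*(x + 4)) - 15/(2*(x + 2))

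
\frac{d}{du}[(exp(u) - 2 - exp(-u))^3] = (3*exp(6*u) - 12*exp(5*u) + 9*exp(4*u) + 9*exp(2*u) + 12*exp(u) + 3)*exp(-3*u)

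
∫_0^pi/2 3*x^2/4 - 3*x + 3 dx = (-2 + pi/2)^3/4 + 2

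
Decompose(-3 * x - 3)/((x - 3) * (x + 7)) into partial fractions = -9/(5*(x + 7)) - 6/(5*(x - 3))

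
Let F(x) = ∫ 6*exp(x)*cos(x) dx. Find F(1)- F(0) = -3 + 3*E*(cos(1) + sin(1))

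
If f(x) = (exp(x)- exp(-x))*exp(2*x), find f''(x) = 9*exp(3*x) - exp(x)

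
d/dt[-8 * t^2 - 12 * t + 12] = -16*t - 12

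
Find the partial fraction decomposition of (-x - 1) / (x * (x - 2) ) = -3/(2*(x - 2)) + 1/(2*x)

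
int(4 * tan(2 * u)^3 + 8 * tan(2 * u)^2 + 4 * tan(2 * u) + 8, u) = (tan(2*u) + 2)^2 + C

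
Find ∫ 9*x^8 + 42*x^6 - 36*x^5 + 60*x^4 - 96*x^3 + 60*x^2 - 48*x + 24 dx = x^9 + 6*x^7 - 6*x^6 + 12*x^5 - 24*x^4 + 20*x^3 - 24*x^2 + 24*x + C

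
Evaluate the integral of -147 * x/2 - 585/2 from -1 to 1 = -585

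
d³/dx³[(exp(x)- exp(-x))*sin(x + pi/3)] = -2*sqrt(2)*(exp(2*x)*sin(x + pi/12) + cos(x + pi/12))*exp(-x)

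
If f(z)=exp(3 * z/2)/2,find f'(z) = 3*exp(3*z/2)/4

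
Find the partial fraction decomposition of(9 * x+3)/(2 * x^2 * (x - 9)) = 14/(27*(x - 9)) - 14/(27*x) - 1/(6*x^2)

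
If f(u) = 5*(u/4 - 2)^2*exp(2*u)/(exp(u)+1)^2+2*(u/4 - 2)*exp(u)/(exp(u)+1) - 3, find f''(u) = (-5*u^2*exp(3*u) + 10*u^2*exp(2*u) + 96*u*exp(3*u) - 140*u*exp(2*u) + 4*u*exp(u) + 5*exp(4*u) - 430*exp(3*u) + 501*exp(2*u) - 24*exp(u))/(8*exp(4*u) + 32*exp(3*u) + 48*exp(2*u) + 32*exp(u) + 8)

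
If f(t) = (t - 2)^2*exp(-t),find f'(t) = (-t^2 + 6*t - 8)*exp(-t)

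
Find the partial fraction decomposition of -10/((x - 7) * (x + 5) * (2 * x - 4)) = -5/(84*(x + 5)) + 1/(7*(x - 2)) - 1/(12*(x - 7))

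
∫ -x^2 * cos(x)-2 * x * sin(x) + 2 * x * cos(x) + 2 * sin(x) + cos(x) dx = (2 - (x - 1)^2)*sin(x) + C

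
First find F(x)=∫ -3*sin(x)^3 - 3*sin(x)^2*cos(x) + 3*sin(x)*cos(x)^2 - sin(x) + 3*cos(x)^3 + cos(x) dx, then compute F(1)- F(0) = -2 + cos(1) + sin(1) + (cos(1) + sin(1))^3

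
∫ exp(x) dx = exp(x) + C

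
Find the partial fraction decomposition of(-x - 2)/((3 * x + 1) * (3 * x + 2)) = 4/(3*(3*x + 2)) - 5/(3*(3*x + 1))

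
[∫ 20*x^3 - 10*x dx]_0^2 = 60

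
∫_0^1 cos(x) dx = sin(1)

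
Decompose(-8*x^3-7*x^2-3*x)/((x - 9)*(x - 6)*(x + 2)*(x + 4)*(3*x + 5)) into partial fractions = 915/(2576*(3*x + 5)) + 103/(455*(x + 4)) - 21/(88*(x + 2)) + 333/(920*(x - 6)) - 1071/(2288*(x - 9))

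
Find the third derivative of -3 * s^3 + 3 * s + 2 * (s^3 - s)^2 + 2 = 240*s^3 - 96*s - 18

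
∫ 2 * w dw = w^2 + C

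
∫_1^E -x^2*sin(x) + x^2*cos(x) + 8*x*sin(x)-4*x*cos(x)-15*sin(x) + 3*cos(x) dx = -4*sin(1) - 4*cos(1) + (-3 + E)^2*(cos(E) + sin(E))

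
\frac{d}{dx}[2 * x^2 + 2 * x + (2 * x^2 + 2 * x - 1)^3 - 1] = 48*x^5 + 120*x^4 + 48*x^3 - 48*x^2 - 8*x + 8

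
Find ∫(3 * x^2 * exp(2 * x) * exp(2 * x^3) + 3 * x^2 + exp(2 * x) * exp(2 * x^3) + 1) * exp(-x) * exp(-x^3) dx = -exp(-x^3 - x) + exp(x^3 + x) + C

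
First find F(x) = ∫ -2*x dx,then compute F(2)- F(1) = -3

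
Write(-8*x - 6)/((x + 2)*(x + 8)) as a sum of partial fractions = -29/(3*(x + 8)) + 5/(3*(x + 2))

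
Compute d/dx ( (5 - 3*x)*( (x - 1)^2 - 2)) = -9*x^2 + 22*x - 7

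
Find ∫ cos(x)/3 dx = sin(x)/3 + C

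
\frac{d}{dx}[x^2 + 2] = 2*x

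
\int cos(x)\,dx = sin(x) + C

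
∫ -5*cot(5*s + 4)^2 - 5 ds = cot(5*s + 4) + C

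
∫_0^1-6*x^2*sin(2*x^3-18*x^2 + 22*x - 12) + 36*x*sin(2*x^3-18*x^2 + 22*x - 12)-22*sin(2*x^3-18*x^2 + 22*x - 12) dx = -cos(12) + cos(6)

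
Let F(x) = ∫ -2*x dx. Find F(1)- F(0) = -1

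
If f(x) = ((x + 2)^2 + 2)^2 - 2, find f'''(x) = 24*x + 48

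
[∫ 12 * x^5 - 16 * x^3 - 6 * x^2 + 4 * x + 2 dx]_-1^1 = 0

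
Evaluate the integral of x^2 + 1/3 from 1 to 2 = 8/3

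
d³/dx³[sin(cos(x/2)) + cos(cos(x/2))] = sqrt(2)*(sin(x/2)^2*cos(cos(x/2) + pi/4) - 3*sin(cos(x/2) + pi/4)*cos(x/2) + cos(cos(x/2) + pi/4))*sin(x/2)/8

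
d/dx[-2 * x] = -2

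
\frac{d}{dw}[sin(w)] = cos(w)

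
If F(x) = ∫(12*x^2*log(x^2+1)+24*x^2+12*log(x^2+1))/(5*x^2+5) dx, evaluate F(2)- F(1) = -12*log(2)/5 + 24*log(5)/5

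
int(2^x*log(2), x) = 2^x + C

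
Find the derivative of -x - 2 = -1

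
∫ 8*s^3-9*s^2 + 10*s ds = 2*s^4 - 3*s^3 + 5*s^2 + C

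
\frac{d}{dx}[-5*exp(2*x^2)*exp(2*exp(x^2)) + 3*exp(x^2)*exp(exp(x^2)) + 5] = 6*x*exp(x^2 + exp(x^2)) + 6*x*exp(2*x^2 + exp(x^2)) - 20*x*exp(2*x^2 + 2*exp(x^2)) - 20*x*exp(3*x^2 + 2*exp(x^2))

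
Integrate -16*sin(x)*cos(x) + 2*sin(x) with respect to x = 2*(4*cos(x) - 1)*cos(x) + C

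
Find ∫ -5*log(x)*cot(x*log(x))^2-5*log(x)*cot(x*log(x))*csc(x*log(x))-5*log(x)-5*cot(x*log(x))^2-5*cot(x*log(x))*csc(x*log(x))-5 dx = 5*cot(x*log(x)) + 5*csc(x*log(x)) + C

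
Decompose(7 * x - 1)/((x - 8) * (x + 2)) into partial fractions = 3/(2*(x + 2)) + 11/(2*(x - 8))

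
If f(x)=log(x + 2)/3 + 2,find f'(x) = 1/(3*x + 6)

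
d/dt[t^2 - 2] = 2*t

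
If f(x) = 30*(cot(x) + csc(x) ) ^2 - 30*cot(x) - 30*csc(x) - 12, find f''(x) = 30*(1 - 2*cos(x)/sin(x) - 6/sin(x) - 2*sqrt(2)*sin(x + pi/4)/sin(x)^2 - 2/sin(x)^2 + 12*cos(x)/sin(x)^3 + 12/sin(x)^3)/sin(x)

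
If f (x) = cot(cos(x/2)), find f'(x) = sin(x/2)/(2*sin(cos(x/2))^2)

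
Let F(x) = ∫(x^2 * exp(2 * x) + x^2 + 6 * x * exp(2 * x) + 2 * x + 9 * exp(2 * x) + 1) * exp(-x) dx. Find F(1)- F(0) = -10*exp(-1) + 10*E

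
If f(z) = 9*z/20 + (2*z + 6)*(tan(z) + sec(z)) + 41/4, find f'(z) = 2*z*tan(z)^2 + 2*z*tan(z)*sec(z) + 2*z + 6*tan(z)^2 + 6*tan(z)*sec(z) + 2*tan(z) + 2*sec(z) + 129/20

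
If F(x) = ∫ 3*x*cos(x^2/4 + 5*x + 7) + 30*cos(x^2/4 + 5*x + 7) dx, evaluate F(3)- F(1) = 6*sin(97/4) - 6*sin(49/4)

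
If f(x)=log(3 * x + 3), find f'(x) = 1/(x + 1)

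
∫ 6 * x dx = 3*x^2 + C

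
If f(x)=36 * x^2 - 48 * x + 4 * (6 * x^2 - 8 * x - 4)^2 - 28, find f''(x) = 1728*x^2 - 2304*x + 200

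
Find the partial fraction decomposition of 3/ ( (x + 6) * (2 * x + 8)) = -3/(4*(x + 6)) + 3/(4*(x + 4))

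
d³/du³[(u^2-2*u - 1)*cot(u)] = -6*u^2*cot(u)^4 - 8*u^2*cot(u)^2 - 2*u^2 + 12*u*cot(u)^4 + 12*u*cot(u)^3 + 16*u*cot(u)^2 + 12*u*cot(u) + 4*u + 6*cot(u)^4 - 12*cot(u)^3 + 2*cot(u)^2 - 12*cot(u) - 4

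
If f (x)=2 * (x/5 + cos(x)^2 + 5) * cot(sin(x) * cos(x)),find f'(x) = -2*x*cos(2*x)/(5*sin(sin(2*x)/2)^2) - (1 - cos(2*x))^2/sin(sin(2*x)/2)^2 - 2*sin(2*x)/tan(sin(2*x)/2) + 2/(5*tan(sin(2*x)/2)) - 13*cos(2*x)/sin(sin(2*x)/2)^2 + sin(sin(2*x)/2)^(-2)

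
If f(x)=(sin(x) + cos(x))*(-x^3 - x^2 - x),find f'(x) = x^3*sin(x) - x^3*cos(x) - 2*x^2*sin(x) - 4*x^2*cos(x) - x*sin(x) - 3*x*cos(x) - sin(x) - cos(x)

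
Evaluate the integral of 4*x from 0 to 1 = 2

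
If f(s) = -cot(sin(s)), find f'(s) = cos(s)/sin(sin(s))^2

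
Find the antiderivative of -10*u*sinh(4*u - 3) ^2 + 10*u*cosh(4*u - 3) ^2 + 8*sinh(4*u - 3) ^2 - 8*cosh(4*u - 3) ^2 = 5*u^2 - 8*u + C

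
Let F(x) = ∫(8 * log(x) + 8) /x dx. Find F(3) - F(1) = -4 + (2 + 2*log(3))^2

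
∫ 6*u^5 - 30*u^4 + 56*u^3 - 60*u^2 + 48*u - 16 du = u^6 - 6*u^5 + 14*u^4 - 20*u^3 + 24*u^2 - 16*u + C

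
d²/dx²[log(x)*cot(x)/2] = (2*x^2*log(x)*cos(x)/sin(x)^3 - 2*x/sin(x)^2 - 1/tan(x))/(2*x^2)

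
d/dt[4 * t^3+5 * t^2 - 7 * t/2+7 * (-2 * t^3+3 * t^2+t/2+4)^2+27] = 168*t^5 - 420*t^4 + 196*t^3 - 261*t^2 + 699*t/2 + 49/2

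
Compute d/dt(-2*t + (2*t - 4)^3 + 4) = 24*t^2 - 96*t + 94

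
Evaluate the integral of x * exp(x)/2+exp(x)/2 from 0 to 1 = E/2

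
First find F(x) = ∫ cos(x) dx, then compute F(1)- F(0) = sin(1)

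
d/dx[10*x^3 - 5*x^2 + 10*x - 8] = 30*x^2 - 10*x + 10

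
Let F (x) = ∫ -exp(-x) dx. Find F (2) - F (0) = -1 + exp(-2)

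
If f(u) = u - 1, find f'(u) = 1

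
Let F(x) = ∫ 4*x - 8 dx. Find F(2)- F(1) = -2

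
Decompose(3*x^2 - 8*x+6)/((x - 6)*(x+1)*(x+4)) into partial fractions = 43/(15*(x + 4)) - 17/(21*(x + 1)) + 33/(35*(x - 6))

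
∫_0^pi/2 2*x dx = pi^2/4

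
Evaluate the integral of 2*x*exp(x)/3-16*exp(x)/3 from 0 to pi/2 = 2*(-3 + pi/6)*exp(pi/2) + 6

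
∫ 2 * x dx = x^2 + C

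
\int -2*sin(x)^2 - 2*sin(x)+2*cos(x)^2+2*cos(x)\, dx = (sqrt(2)*sin(x + pi/4) + 1)^2 + C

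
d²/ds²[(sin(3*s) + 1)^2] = -18*sin(3*s) + 18*cos(6*s)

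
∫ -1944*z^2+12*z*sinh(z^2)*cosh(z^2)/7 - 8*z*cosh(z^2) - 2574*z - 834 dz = -648*z^3 - 1287*z^2 - 834*z - 4*sinh(z^2) + 3*cosh(2*z^2)/14 + C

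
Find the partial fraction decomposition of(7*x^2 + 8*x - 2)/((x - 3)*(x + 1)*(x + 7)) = 19/(4*(x + 7)) + 1/(8*(x + 1)) + 17/(8*(x - 3))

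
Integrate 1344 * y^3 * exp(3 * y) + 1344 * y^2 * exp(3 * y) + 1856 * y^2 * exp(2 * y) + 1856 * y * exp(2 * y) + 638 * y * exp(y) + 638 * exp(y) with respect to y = 2*y*(224*y^2*exp(2*y) + 464*y*exp(y) + 319)*exp(y) + C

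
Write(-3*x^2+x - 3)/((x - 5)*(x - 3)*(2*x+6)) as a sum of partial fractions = -11/(32*(x + 3)) + 9/(8*(x - 3)) - 73/(32*(x - 5))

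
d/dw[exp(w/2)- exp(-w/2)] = (exp(w) + 1)*exp(-w/2)/2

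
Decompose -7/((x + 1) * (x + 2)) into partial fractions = 7/(x + 2) - 7/(x + 1)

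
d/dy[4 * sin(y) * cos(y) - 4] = 4*cos(2*y)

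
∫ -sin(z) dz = cos(z) + C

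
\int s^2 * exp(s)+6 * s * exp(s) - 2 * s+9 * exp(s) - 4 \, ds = ((s + 2)^2 + 1)*(exp(s) - 1) + C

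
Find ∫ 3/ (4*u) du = 3*log(u)/4 + C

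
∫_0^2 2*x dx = 4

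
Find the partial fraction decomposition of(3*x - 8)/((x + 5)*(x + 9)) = 35/(4*(x + 9)) - 23/(4*(x + 5))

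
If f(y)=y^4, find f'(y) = 4*y^3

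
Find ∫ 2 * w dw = w^2 + C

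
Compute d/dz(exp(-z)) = -exp(-z)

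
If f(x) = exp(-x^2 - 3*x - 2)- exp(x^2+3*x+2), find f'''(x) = (-8*x^3*exp(2*x^2 + 6*x + 4) - 8*x^3 - 36*x^2*exp(2*x^2 + 6*x + 4) - 36*x^2 - 66*x*exp(2*x^2 + 6*x + 4) - 42*x - 45*exp(2*x^2 + 6*x + 4) - 9)*exp(-x^2 - 3*x - 2)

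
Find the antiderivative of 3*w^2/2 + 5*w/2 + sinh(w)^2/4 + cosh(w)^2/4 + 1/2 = w^3/2 + 5*w^2/4 + w/2 + sinh(2*w)/8 + C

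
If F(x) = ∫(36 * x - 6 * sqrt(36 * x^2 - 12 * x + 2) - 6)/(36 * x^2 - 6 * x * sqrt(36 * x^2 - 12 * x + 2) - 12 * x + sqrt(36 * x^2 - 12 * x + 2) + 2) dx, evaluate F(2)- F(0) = log(-11 + sqrt(122)) - log(1 + sqrt(2))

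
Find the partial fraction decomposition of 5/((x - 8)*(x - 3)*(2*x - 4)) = 5/(12*(x - 2)) - 1/(2*(x - 3)) + 1/(12*(x - 8))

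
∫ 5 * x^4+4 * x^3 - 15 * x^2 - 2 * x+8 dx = x^5 + x^4 - 5*x^3 - x^2 + 8*x + C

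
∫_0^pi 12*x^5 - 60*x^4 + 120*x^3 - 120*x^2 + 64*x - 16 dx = -4 + 2*(-1 + pi)^2 + 2*(-1 + pi)^6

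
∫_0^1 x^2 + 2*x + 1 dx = 7/3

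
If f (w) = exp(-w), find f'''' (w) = exp(-w)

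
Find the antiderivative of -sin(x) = cos(x) + C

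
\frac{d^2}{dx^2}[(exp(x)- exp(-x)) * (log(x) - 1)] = (x^2*exp(2*x)*log(x) - x^2*exp(2*x) - x^2*log(x) + x^2 + 2*x*exp(2*x) + 2*x - exp(2*x) + 1)*exp(-x)/x^2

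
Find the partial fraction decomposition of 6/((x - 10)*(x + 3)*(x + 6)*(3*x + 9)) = -1/(72*(x + 6)) + 20/(1521*(x + 3)) - 2/(39*(x + 3)^2) + 1/(1352*(x - 10))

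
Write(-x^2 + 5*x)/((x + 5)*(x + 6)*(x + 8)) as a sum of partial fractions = -52/(3*(x + 8)) + 33/(x + 6) - 50/(3*(x + 5))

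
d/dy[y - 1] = 1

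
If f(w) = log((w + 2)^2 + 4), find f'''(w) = (4*w^3 + 24*w^2 - 64)/(w^6 + 12*w^5 + 72*w^4 + 256*w^3 + 576*w^2 + 768*w + 512)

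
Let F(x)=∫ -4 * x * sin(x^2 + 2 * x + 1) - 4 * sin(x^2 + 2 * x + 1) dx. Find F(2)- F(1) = 2*cos(9) - 2*cos(4)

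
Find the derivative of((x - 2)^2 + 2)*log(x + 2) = (2*x^2*log(x + 2) + x^2 - 4*x - 8*log(x + 2) + 6)/(x + 2)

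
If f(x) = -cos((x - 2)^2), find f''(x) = 4*x^2*cos(x^2 - 4*x + 4) - 16*x*cos(x^2 - 4*x + 4) + 2*sin(x^2 - 4*x + 4) + 16*cos(x^2 - 4*x + 4)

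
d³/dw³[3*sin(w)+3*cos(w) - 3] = 3*sin(w) - 3*cos(w)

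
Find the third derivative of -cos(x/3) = -sin(x/3)/27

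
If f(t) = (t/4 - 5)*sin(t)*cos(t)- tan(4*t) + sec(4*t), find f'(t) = -t*sin(t)^2/4 + t*cos(t)^2/4 + 5*sin(t)^2 + sin(2*t)/8 - 5*cos(t)^2 - 4*tan(4*t)^2 + 4*tan(4*t)*sec(4*t) - 4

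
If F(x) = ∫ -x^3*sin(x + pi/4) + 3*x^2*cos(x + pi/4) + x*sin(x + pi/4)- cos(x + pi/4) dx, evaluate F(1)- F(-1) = 0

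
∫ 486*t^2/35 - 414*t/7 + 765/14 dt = 162*t^3/35 - 207*t^2/7 + 765*t/14 + C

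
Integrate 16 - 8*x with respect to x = -4*x^2 + 16*x + C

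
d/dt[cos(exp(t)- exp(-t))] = -(exp(2*t) + 1)*exp(-t)*sin(exp(t) - exp(-t))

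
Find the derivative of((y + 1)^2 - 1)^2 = 4*y^3 + 12*y^2 + 8*y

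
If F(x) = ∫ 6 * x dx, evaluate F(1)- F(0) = 3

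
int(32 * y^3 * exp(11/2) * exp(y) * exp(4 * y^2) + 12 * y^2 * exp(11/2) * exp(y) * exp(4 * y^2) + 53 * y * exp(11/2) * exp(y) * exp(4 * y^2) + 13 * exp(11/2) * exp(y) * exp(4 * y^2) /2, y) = (4*y^2 + y + 11/2)*exp(4*y^2 + y + 11/2) + C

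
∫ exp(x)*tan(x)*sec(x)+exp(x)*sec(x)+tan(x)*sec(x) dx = (exp(x) + 1)*sec(x) + C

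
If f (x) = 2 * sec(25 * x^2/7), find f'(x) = 100*x*tan(25*x^2/7)*sec(25*x^2/7)/7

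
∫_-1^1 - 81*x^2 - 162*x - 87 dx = -228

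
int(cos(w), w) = sin(w) + C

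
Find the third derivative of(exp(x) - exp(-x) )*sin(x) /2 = sqrt(2)*(exp(2*x)*cos(x + pi/4) - sin(x + pi/4))*exp(-x)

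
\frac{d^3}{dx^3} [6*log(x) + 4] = 12/x^3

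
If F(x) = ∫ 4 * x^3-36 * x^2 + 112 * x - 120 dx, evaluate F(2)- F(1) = -21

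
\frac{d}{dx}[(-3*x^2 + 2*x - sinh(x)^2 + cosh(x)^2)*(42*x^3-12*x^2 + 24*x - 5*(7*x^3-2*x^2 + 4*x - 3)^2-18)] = 5880*x^7 - 6370*x^6 + 5610*x^5 - 7280*x^4 + 3280*x^3 - 1212*x^2 + 650*x + 18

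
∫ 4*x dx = 2*x^2 + C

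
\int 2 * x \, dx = x^2 + C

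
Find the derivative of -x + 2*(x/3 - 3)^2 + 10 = 4*x/9 - 5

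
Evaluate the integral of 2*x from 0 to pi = pi^2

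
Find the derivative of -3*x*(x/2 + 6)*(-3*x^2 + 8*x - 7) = 18*x^3 + 126*x^2 - 267*x + 126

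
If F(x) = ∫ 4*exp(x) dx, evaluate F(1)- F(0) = -4 + 4*E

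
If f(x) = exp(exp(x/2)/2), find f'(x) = exp(x/2 + exp(x/2)/2)/4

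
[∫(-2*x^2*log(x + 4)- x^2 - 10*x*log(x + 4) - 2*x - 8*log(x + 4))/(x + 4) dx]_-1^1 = -3*log(5) - log(3)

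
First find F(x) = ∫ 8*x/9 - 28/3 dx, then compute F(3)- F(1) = -136/9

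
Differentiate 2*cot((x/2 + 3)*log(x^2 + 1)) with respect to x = -2*(x^2*log(x^2 + 1) + 2*x^2 + 12*x + log(x^2 + 1))/((1 - cos((x + 6)*log(x^2 + 1)))*(x^2 + 1))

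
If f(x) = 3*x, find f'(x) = 3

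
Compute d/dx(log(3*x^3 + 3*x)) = (3*x^2 + 1)/(x^3 + x)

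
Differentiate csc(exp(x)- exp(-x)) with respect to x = -(exp(2*x) + 1)*exp(-x)*cos(exp(x) - exp(-x))/sin(exp(x) - exp(-x))^2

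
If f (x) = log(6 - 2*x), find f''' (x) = 2/(x^3 - 9*x^2 + 27*x - 27)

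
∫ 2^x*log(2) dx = 2^x + C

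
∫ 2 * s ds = s^2 + C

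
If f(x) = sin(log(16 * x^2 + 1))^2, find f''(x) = 32*(-16*x^2*sin(2*log(16*x^2 + 1)) + 64*x^2*cos(2*log(16*x^2 + 1)) + sin(2*log(16*x^2 + 1)))/(256*x^4 + 32*x^2 + 1)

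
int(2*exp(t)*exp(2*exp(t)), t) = exp(2*exp(t)) + C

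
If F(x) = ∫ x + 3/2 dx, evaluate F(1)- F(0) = 2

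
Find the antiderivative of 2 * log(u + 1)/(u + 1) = log(u + 1)^2 + C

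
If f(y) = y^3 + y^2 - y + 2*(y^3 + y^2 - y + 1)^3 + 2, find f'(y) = 18*y^8 + 48*y^7 - 24*y^5 + 60*y^4 - 21*y^2 + 26*y - 7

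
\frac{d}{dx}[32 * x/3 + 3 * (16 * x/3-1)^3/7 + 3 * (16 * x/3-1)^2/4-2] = 4096*x^2/21 - 640*x/21 + 200/21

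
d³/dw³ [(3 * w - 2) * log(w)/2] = (-3*w - 4)/(2*w^3)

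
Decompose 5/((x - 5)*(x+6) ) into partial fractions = -5/(11*(x + 6)) + 5/(11*(x - 5))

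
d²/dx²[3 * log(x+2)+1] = -3/(x^2 + 4*x + 4)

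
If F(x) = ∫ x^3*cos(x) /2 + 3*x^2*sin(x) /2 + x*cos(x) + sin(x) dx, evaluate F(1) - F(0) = 3*sin(1)/2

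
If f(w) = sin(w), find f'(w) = cos(w)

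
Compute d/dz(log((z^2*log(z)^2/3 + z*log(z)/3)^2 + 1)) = (4*z^3*log(z)^4 + 4*z^3*log(z)^3 + 6*z^2*log(z)^3 + 6*z^2*log(z)^2 + 2*z*log(z)^2 + 2*z*log(z))/(z^4*log(z)^4 + 2*z^3*log(z)^3 + z^2*log(z)^2 + 9)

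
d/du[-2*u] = -2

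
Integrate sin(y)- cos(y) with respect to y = -sin(y) - cos(y) + C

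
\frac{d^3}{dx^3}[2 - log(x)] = -2/x^3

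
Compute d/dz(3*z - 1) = 3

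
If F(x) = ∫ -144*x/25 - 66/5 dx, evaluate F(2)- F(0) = -948/25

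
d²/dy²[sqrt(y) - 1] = -1/(4*y^(3/2))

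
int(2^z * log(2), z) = 2^z + C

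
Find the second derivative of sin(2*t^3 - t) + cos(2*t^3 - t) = -36*t^4*sin(2*t^3 - t) - 36*t^4*cos(2*t^3 - t) + 12*t^2*sin(2*t^3 - t) + 12*t^2*cos(2*t^3 - t) - 12*t*sin(2*t^3 - t) + 12*t*cos(2*t^3 - t) - sin(2*t^3 - t) - cos(2*t^3 - t)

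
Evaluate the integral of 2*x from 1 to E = -1 + exp(2)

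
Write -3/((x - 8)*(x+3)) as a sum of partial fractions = 3/(11*(x + 3)) - 3/(11*(x - 8))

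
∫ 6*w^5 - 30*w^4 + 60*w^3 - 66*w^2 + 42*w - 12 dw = w^6 - 6*w^5 + 15*w^4 - 22*w^3 + 21*w^2 - 12*w + C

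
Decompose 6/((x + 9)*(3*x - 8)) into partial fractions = 18/(35*(3*x - 8)) - 6/(35*(x + 9))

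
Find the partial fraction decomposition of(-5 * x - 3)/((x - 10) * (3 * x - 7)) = 44/(23*(3*x - 7)) - 53/(23*(x - 10))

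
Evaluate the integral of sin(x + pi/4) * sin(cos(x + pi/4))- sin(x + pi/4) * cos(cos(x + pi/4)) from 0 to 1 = -cos(sqrt(2)/2) - sin(sqrt(2)/2) + sin(cos(pi/4 + 1)) + cos(cos(pi/4 + 1))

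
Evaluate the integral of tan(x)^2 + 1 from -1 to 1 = 2*tan(1)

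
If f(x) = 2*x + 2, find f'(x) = 2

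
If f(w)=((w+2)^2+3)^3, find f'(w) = 6*w^5 + 60*w^4 + 276*w^3 + 696*w^2 + 966*w + 588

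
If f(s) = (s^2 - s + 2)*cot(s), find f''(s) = 2*s^2/tan(s) + 2*s^2/tan(s)^3 - 4*s - 2*s/tan(s) - 4*s/tan(s)^2 - 2*s/tan(s)^3 + 2 + 6/tan(s) + 2/tan(s)^2 + 4/tan(s)^3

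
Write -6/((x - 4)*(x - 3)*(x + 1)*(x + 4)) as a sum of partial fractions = 1/(28*(x + 4)) - 1/(10*(x + 1)) + 3/(14*(x - 3)) - 3/(20*(x - 4))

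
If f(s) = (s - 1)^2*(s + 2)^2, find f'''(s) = 24*s + 12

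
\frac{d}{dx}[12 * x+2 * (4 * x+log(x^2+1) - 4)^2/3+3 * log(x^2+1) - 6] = (64*x^3 + 16*x^2*log(x^2 + 1) + 4*x^2 + 8*x*log(x^2 + 1) + 50*x + 16*log(x^2 + 1) - 28)/(3*x^2 + 3)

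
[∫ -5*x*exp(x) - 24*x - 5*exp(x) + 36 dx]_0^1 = 24 - 5*E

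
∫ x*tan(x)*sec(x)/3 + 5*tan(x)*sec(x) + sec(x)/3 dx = (x/3 + 5)*sec(x) + C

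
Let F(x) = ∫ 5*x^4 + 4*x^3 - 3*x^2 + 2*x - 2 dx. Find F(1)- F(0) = 0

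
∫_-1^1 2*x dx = 0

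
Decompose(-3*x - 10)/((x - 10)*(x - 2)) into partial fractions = 2/(x - 2) - 5/(x - 10)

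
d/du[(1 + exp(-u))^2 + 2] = (-2*exp(u) - 2)*exp(-2*u)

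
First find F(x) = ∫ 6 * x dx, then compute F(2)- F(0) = 12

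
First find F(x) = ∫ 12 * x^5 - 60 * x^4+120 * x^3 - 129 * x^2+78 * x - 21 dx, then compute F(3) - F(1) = 104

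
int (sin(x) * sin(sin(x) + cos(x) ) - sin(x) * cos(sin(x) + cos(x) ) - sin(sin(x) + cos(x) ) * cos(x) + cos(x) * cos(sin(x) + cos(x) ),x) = sqrt(2)*sin(sqrt(2)*sin(x + pi/4) + pi/4) + C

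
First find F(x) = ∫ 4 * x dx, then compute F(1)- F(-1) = 0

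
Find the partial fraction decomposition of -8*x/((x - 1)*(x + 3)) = -6/(x + 3) - 2/(x - 1)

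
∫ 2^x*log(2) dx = 2^x + C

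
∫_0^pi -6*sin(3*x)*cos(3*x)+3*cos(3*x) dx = 0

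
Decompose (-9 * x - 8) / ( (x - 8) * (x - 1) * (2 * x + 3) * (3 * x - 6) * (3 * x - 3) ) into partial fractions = 88/(29925*(2*x + 3)) - 757/(11025*(x - 1)) - 17/(315*(x - 1)^2) + 13/(189*(x - 2)) - 40/(25137*(x - 8))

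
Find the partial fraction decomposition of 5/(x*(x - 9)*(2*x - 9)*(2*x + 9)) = -10/(2187*(2*x + 9)) - 10/(729*(2*x - 9)) + 5/(2187*(x - 9)) + 5/(729*x)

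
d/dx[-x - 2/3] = -1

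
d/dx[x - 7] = 1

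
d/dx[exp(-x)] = -exp(-x)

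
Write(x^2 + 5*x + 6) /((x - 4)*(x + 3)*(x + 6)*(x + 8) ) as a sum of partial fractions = -1/(4*(x + 8)) + 1/(5*(x + 6)) + 1/(20*(x - 4))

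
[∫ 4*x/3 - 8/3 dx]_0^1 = -2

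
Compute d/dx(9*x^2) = 18*x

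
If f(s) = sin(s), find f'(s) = cos(s)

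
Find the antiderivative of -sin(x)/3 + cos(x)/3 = sqrt(2)*sin(x + pi/4)/3 + C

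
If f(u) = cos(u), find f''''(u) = cos(u)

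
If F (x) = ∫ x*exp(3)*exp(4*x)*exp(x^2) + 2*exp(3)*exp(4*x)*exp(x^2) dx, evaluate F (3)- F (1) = -exp(8)/2 + exp(24)/2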